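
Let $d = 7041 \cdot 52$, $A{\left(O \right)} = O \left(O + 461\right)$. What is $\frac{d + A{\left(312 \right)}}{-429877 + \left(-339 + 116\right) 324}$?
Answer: $- \frac{35724}{29537} \approx -1.2095$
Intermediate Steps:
$A{\left(O \right)} = O \left(461 + O\right)$
$d = 366132$
$\frac{d + A{\left(312 \right)}}{-429877 + \left(-339 + 116\right) 324} = \frac{366132 + 312 \left(461 + 312\right)}{-429877 + \left(-339 + 116\right) 324} = \frac{366132 + 312 \cdot 773}{-429877 - 72252} = \frac{366132 + 241176}{-429877 - 72252} = \frac{607308}{-502129} = 607308 \left(- \frac{1}{502129}\right) = - \frac{35724}{29537}$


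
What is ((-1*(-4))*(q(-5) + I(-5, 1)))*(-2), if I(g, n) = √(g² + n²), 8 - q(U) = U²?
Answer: 136 - 8*√26 ≈ 95.208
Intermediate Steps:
q(U) = 8 - U²
((-1*(-4))*(q(-5) + I(-5, 1)))*(-2) = ((-1*(-4))*((8 - 1*(-5)²) + √((-5)² + 1²)))*(-2) = (4*((8 - 1*25) + √(25 + 1)))*(-2) = (4*((8 - 25) + √26))*(-2) = (4*(-17 + √26))*(-2) = (-68 + 4*√26)*(-2) = 136 - 8*√26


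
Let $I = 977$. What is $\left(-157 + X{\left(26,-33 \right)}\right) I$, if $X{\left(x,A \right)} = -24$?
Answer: $-176837$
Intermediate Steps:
$\left(-157 + X{\left(26,-33 \right)}\right) I = \left(-157 - 24\right) 977 = \left(-181\right) 977 = -176837$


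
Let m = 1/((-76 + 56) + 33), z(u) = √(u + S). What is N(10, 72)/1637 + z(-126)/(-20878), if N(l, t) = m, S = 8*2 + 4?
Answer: 1/21281 - I*√106/20878 ≈ 4.699e-5 - 0.00049313*I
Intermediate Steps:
S = 20 (S = 16 + 4 = 20)
z(u) = √(20 + u) (z(u) = √(u + 20) = √(20 + u))
m = 1/13 (m = 1/(-20 + 33) = 1/13 ≈ 0.076923)
N(l, t) = 1/13
N(10, 72)/1637 + z(-126)/(-20878) = (1/13)/1637 + √(20 - 126)/(-20878) = (1/13)*(1/1637) + √(-106)*(-1/20878) = 1/21281 + (I*√106)*(-1/20878) = 1/21281 - I*√106/20878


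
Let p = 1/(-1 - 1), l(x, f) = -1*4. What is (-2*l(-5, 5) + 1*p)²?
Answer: 225/4 ≈ 56.250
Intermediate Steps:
l(x, f) = -4
p = -½ (p = 1/(-2) = -½ ≈ -0.50000)
(-2*l(-5, 5) + 1*p)² = (-2*(-4) + 1*(-½))² = (8 - ½)² = (15/2)² = 225/4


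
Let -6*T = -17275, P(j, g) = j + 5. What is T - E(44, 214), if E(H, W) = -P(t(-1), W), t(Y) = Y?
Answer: 17299/6 ≈ 2883.2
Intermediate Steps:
P(j, g) = 5 + j
T = 17275/6 (T = -⅙*(-17275) = 17275/6 ≈ 2879.2)
E(H, W) = -4 (E(H, W) = -(5 - 1) = -1*4 = -4)
T - E(44, 214) = 17275/6 - 1*(-4) = 17275/6 + 4 = 17299/6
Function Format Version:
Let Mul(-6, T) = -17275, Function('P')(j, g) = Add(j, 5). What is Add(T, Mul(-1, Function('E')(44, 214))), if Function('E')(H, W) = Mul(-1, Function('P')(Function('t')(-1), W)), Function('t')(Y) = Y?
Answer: Rational(17299, 6) ≈ 2883.2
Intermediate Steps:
Function('P')(j, g) = Add(5, j)
T = Rational(17275, 6) (T = Mul(Rational(-1, 6), -17275) = Rational(17275, 6) ≈ 2879.2)
Function('E')(H, W) = -4 (Function('E')(H, W) = Mul(-1, Add(5, -1)) = Mul(-1, 4) = -4)
Add(T, Mul(-1, Function('E')(44, 214))) = Add(Rational(17275, 6), Mul(-1, -4)) = Add(Rational(17275, 6), 4) = Rational(17299, 6)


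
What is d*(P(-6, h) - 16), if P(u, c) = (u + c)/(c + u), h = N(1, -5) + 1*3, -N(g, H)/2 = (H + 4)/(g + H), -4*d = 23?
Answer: 345/4 ≈ 86.250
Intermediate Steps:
d = -23/4 (d = -¼*23 = -23/4 ≈ -5.7500)
N(g, H) = -2*(4 + H)/(H + g) (N(g, H) = -2*(H + 4)/(g + H) = -2*(4 + H)/(H + g))
h = 5/2 (h = 2*(-4 - 1*(-5))/(-5 + 1) + 1*3 = 2*(-4 + 5)/(-4) + 3 = 2*(-¼)*1 + 3 = -½ + 3 = 5/2 ≈ 2.5000)
P(u, c) = 1 (P(u, c) = (c + u)/(c + u) = 1)
d*(P(-6, h) - 16) = -23*(1 - 16)/4 = -23/4*(-15) = 345/4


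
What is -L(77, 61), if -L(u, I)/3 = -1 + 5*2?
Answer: 27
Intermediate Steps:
L(u, I) = -27 (L(u, I) = -3*(-1 + 5*2) = -3*(-1 + 10) = -3*9 = -27)
-L(77, 61) = -1*(-27) = 27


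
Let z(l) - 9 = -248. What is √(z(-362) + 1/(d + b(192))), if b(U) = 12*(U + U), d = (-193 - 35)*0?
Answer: I*√2202622/96 ≈ 15.46*I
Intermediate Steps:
z(l) = -239 (z(l) = 9 - 248 = -239)
d = 0 (d = -228*0 = 0)
b(U) = 24*U (b(U) = 12*(2*U) = 24*U)
√(z(-362) + 1/(d + b(192))) = √(-239 + 1/(0 + 24*192)) = √(-239 + 1/(0 + 4608)) = √(-239 + 1/4608) = √(-1101311/4608) = I*√2202622/96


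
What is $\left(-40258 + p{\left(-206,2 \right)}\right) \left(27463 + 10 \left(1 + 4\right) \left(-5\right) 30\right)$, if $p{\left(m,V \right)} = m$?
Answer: $-807782832$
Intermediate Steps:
$\left(-40258 + p{\left(-206,2 \right)}\right) \left(27463 + 10 \left(1 + 4\right) \left(-5\right) 30\right) = \left(-40258 - 206\right) \left(27463 + 10 \left(1 + 4\right) \left(-5\right) 30\right) = - 40464 \left(27463 + 10 \cdot 5 \left(-5\right) 30\right) = - 40464 \left(27463 + 10 \left(-25\right) 30\right) = - 40464 \left(27463 - 7500\right) = \left(-40464\right) 19963 = -807782832$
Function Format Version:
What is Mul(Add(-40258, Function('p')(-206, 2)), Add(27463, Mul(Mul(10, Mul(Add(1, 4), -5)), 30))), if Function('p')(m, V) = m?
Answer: -807782832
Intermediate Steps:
Mul(Add(-40258, Function('p')(-206, 2)), Add(27463, Mul(Mul(10, Mul(Add(1, 4), -5)), 30))) = Mul(Add(-40258, -206), Add(27463, Mul(Mul(10, Mul(Add(1, 4), -5)), 30))) = Mul(-40464, Add(27463, Mul(Mul(10, Mul(5, -5)), 30))) = Mul(-40464, Add(27463, Mul(Mul(10, -25), 30))) = Mul(-40464, Add(27463, Mul(-250, 30))) = Mul(-40464, Add(27463, -7500)) = Mul(-40464, 19963) = -807782832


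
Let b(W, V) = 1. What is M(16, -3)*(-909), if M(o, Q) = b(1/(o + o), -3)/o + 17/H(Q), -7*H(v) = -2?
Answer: -866277/16 ≈ -54142.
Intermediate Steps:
H(v) = 2/7 (H(v) = -⅐*(-2) = 2/7)
M(o, Q) = 119/2 + 1/o (M(o, Q) = 1/o + 17/(2/7) = 1/o + 17*(7/2) = 1/o + 119/2 = 119/2 + 1/o)
M(16, -3)*(-909) = (119/2 + 1/16)*(-909) = (953/16)*(-909) = -866277/16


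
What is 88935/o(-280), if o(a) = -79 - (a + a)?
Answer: 88935/481 ≈ 184.90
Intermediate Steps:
o(a) = -79 - 2*a
88935/o(-280) = 88935/(-79 - 2*(-280)) = 88935/(-79 + 560) = 88935/481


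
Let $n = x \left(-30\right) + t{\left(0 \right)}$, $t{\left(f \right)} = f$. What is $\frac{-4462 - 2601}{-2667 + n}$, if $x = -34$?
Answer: $\frac{7063}{1647} \approx 4.2884$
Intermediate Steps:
$n = 1020$ ($n = \left(-34\right) \left(-30\right) + 0 = 1020 + 0 = 1020$)
$\frac{-4462 - 2601}{-2667 + n} = \frac{-4462 - 2601}{-2667 + 1020} = - \frac{7063}{-1647} = \left(-7063\right) \left(- \frac{1}{1647}\right) = \frac{7063}{1647}$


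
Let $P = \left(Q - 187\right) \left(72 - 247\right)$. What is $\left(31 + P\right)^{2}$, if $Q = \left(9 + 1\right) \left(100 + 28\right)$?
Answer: $36574267536$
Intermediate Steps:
$Q = 1280$ ($Q = 10 \cdot 128 = 1280$)
$P = -191275$ ($P = \left(1280 - 187\right) \left(72 - 247\right) = 1093 \left(-175\right) = -191275$)
$\left(31 + P\right)^{2} = \left(31 - 191275\right)^{2} = \left(-191244\right)^{2} = 36574267536$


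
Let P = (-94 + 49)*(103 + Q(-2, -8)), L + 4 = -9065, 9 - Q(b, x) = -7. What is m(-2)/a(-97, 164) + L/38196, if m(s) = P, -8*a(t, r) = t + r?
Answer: 545236339/853044 ≈ 639.17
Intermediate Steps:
a(t, r) = -r/8 - t/8 (a(t, r) = -(t + r)/8 = -(r + t)/8 = -r/8 - t/8)
Q(b, x) = 16 (Q(b, x) = 9 - 1*(-7) = 9 + 7 = 16)
L = -9069 (L = -4 - 9065 = -9069)
P = -5355 (P = (-94 + 49)*(103 + 16) = -45*119 = -5355)
m(s) = -5355
m(-2)/a(-97, 164) + L/38196 = -5355/(-1/8*164 - 1/8*(-97)) - 9069/38196 = -5355/(-41/2 + 97/8) - 9069*1/38196 = -5355/(-67/8) - 3023/12732 = -5355*(-8/67) - 3023/12732 = 42840/67 - 3023/12732 = 545236339/853044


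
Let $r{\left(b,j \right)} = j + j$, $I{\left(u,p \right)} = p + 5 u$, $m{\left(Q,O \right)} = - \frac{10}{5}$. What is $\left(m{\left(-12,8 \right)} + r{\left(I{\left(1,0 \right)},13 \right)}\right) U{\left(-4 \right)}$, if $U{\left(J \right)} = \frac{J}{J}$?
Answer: $24$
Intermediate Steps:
$m{\left(Q,O \right)} = -2$ ($m{\left(Q,O \right)} = \left(-10\right) \frac{1}{5} = -2$)
$r{\left(b,j \right)} = 2 j$
$U{\left(J \right)} = 1$
$\left(m{\left(-12,8 \right)} + r{\left(I{\left(1,0 \right)},13 \right)}\right) U{\left(-4 \right)} = \left(-2 + 2 \cdot 13\right) 1 = \left(-2 + 26\right) 1 = 24 \cdot 1 = 24$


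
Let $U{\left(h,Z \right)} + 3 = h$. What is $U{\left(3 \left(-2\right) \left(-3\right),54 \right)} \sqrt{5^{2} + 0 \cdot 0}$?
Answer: $75$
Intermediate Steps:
$U{\left(h,Z \right)} = -3 + h$
$U{\left(3 \left(-2\right) \left(-3\right),54 \right)} \sqrt{5^{2} + 0 \cdot 0} = \left(-3 + 3 \left(-2\right) \left(-3\right)\right) \sqrt{5^{2} + 0 \cdot 0} = \left(-3 - -18\right) \sqrt{25 + 0} = \left(-3 + 18\right) \sqrt{25} = 15 \cdot 5 = 75$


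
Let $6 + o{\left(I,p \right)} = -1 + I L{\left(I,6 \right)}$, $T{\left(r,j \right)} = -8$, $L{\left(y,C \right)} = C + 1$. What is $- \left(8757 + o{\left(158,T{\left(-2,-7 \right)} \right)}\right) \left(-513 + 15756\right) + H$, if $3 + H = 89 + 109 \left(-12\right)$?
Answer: $-150236230$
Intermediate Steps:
$L{\left(y,C \right)} = 1 + C$
$o{\left(I,p \right)} = -7 + 7 I$ ($o{\left(I,p \right)} = -6 + \left(-1 + I \left(1 + 6\right)\right) = -6 + \left(-1 + I 7\right) = -6 + \left(-1 + 7 I\right) = -7 + 7 I$)
$H = -1222$ ($H = -3 + \left(89 + 109 \left(-12\right)\right) = -3 + \left(89 - 1308\right) = -3 - 1219 = -1222$)
$- \left(8757 + o{\left(158,T{\left(-2,-7 \right)} \right)}\right) \left(-513 + 15756\right) + H = - \left(8757 + \left(-7 + 7 \cdot 158\right)\right) \left(-513 + 15756\right) - 1222 = - \left(8757 + \left(-7 + 1106\right)\right) 15243 - 1222 = - \left(8757 + 1099\right) 15243 - 1222 = - 9856 \cdot 15243 - 1222 = \left(-1\right) 150235008 - 1222 = -150235008 - 1222 = -150236230$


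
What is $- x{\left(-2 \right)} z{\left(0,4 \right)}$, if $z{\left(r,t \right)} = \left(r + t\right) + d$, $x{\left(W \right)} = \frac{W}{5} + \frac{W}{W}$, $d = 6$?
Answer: $-6$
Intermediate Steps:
$x{\left(W \right)} = 1 + \frac{W}{5}$ ($x{\left(W \right)} = W \frac{1}{5} + 1 = \frac{W}{5} + 1 = 1 + \frac{W}{5}$)
$z{\left(r,t \right)} = 6 + r + t$ ($z{\left(r,t \right)} = \left(r + t\right) + 6 = 6 + r + t$)
$- x{\left(-2 \right)} z{\left(0,4 \right)} = - (1 + \frac{1}{5} \left(-2\right)) \left(6 + 0 + 4\right) = - (1 - \frac{2}{5}) 10 = \left(-1\right) \frac{3}{5} \cdot 10 = \left(- \frac{3}{5}\right) 10 = -6$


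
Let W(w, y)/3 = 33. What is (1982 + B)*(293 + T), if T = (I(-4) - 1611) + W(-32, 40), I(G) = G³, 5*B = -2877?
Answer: -9023339/5 ≈ -1.8047e+6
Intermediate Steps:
B = -2877/5 (B = (⅕)*(-2877) = -2877/5 ≈ -575.40)
W(w, y) = 99 (W(w, y) = 3*33 = 99)
T = -1576 (T = ((-4)³ - 1611) + 99 = (-64 - 1611) + 99 = -1675 + 99 = -1576)
(1982 + B)*(293 + T) = (1982 - 2877/5)*(293 - 1576) = (7033/5)*(-1283) = -9023339/5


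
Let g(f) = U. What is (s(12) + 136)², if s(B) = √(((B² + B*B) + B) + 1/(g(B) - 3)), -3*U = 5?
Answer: (1904 + √58758)²/196 ≈ 23505.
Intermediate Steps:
U = -5/3 (U = -⅓*5 = -5/3 ≈ -1.6667)
g(f) = -5/3
s(B) = √(-3/14 + B + 2*B²) (s(B) = √(((B² + B*B) + B) + 1/(-5/3 - 3)) = √(((B² + B²) + B) + 1/(-14/3)) = √((2*B² + B) - 3/14) = √((B + 2*B²) - 3/14) = √(-3/14 + B + 2*B²))
(s(12) + 136)² = (√14*√(-3 + 14*12*(1 + 2*12))/14 + 136)² = (√14*√(-3 + 14*12*(1 + 24))/14 + 136)² = (√14*√(-3 + 14*12*25)/14 + 136)² = (√14*√(-3 + 4200)/14 + 136)² = (√14*√4197/14 + 136)² = (√58758/14 + 136)² = (136 + √58758/14)²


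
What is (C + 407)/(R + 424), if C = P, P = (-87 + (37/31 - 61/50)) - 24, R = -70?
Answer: 458759/548700 ≈ 0.83608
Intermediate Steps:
P = -172091/1550 (P = (-87 + (37*(1/31) - 61*1/50)) - 24 = (-87 + (37/31 - 61/50)) - 24 = (-87 - 41/1550) - 24 = -134891/1550 - 24 = -172091/1550 ≈ -111.03)
C = -172091/1550 ≈ -111.03
(C + 407)/(R + 424) = (-172091/1550 + 407)/(-70 + 424) = (458759/1550)/354 = (458759/1550)*(1/354) = 458759/548700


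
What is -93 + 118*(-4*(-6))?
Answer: 2739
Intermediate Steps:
-93 + 118*(-4*(-6)) = -93 + 118*24 = -93 + 2832 = 2739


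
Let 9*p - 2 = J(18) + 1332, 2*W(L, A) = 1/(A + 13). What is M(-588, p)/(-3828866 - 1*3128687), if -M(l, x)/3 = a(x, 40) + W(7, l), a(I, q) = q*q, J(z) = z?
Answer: 5519997/8001185950 ≈ 0.00068990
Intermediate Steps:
W(L, A) = 1/(2*(13 + A)) (W(L, A) = 1/(2*(A + 13)) = 1/(2*(13 + A)))
p = 1352/9 (p = 2/9 + (18 + 1332)/9 = 2/9 + (⅑)*1350 = 2/9 + 150 = 1352/9 ≈ 150.22)
a(I, q) = q²
M(l, x) = -4800 - 3/(2*(13 + l)) (M(l, x) = -3*(40² + 1/(2*(13 + l))) = -3*(1600 + 1/(2*(13 + l))) = -4800 - 3/(2*(13 + l)))
M(-588, p)/(-3828866 - 1*3128687) = (3*(-41601 - 3200*(-588))/(2*(13 - 588)))/(-3828866 - 1*3128687) = ((3/2)*(-41601 + 1881600)/(-575))/(-3828866 - 3128687) = ((3/2)*(-1/575)*1839999)/(-6957553) = -5519997/1150*(-1/6957553) = 5519997/8001185950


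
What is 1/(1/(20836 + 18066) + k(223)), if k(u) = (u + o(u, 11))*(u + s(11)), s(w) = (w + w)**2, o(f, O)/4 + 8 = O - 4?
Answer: 38902/6023313367 ≈ 6.4586e-6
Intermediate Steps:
o(f, O) = -48 + 4*O (o(f, O) = -32 + 4*(O - 4) = -32 + 4*(-4 + O) = -32 + (-16 + 4*O) = -48 + 4*O)
s(w) = 4*w**2 (s(w) = (2*w)**2 = 4*w**2)
k(u) = (-4 + u)*(484 + u) (k(u) = (u + (-48 + 4*11))*(u + 4*11**2) = (u + (-48 + 44))*(u + 4*121) = (u - 4)*(u + 484) = (-4 + u)*(484 + u))
1/(1/(20836 + 18066) + k(223)) = 1/(1/(20836 + 18066) + (-1936 + 223**2 + 480*223)) = 1/(1/38902 + (-1936 + 49729 + 107040)) = 1/(1/38902 + 154833) = 1/(6023313367/38902) = 38902/6023313367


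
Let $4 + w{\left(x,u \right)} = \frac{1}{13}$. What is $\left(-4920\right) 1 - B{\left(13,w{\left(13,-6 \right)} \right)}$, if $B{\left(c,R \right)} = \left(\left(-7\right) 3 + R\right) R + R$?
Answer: $- \frac{847341}{169} \approx -5013.9$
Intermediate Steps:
$w{\left(x,u \right)} = - \frac{51}{13}$ ($w{\left(x,u \right)} = -4 + \frac{1}{13} = - \frac{51}{13}$)
$B{\left(c,R \right)} = R + R \left(-21 + R\right)$ ($B{\left(c,R \right)} = \left(-21 + R\right) R + R = R \left(-21 + R\right) + R = R + R \left(-21 + R\right)$)
$\left(-4920\right) 1 - B{\left(13,w{\left(13,-6 \right)} \right)} = \left(-4920\right) 1 - - \frac{51 \left(-20 - \frac{51}{13}\right)}{13} = -4920 - \left(- \frac{51}{13}\right) \left(- \frac{311}{13}\right) = -4920 - \frac{15861}{169} = - \frac{847341}{169}$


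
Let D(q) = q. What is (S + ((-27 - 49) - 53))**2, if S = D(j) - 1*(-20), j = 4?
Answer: 11025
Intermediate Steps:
S = 24 (S = 4 - 1*(-20) = 4 + 20 = 24)
(S + ((-27 - 49) - 53))**2 = (24 + ((-27 - 49) - 53))**2 = (24 + (-76 - 53))**2 = (24 - 129)**2 = (-105)**2 = 11025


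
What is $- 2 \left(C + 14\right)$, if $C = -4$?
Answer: $-20$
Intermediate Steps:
$- 2 \left(C + 14\right) = - 2 \left(-4 + 14\right) = \left(-2\right) 10 = -20$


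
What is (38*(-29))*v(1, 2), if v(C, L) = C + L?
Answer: -3306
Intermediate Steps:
(38*(-29))*v(1, 2) = (38*(-29))*(1 + 2) = -1102*3 = -3306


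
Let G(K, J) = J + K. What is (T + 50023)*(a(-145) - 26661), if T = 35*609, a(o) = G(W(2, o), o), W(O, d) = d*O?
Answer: -1932974448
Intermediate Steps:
W(O, d) = O*d
a(o) = 3*o (a(o) = o + 2*o = 3*o)
T = 21315
(T + 50023)*(a(-145) - 26661) = (21315 + 50023)*(3*(-145) - 26661) = 71338*(-435 - 26661) = 71338*(-27096) = -1932974448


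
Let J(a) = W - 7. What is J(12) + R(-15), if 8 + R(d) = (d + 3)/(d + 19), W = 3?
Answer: -15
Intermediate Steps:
R(d) = -8 + (3 + d)/(19 + d) (R(d) = -8 + (d + 3)/(d + 19) = -8 + (3 + d)/(19 + d))
J(a) = -4 (J(a) = 3 - 7 = -4)
J(12) + R(-15) = -4 + (-149 - 7*(-15))/(19 - 15) = -4 + (-149 + 105)/4 = -4 + (1/4)*(-44) = -4 - 11 = -15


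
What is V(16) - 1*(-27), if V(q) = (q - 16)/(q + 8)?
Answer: 27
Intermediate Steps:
V(q) = (-16 + q)/(8 + q)
V(16) - 1*(-27) = (-16 + 16)/(8 + 16) - 1*(-27) = 0/24 + 27 = (1/24)*0 + 27 = 0 + 27 = 27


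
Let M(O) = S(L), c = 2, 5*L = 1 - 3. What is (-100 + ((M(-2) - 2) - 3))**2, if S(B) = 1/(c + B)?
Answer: 697225/64 ≈ 10894.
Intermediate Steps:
L = -2/5 (L = (1 - 3)/5 = (1/5)*(-2) = -2/5 ≈ -0.40000)
S(B) = 1/(2 + B)
M(O) = 5/8 (M(O) = 1/(2 - 2/5) = 1/(8/5) = 5/8)
(-100 + ((M(-2) - 2) - 3))**2 = (-100 + ((5/8 - 2) - 3))**2 = (-100 + (-11/8 - 3))**2 = (-100 - 35/8)**2 = (-835/8)**2 = 697225/64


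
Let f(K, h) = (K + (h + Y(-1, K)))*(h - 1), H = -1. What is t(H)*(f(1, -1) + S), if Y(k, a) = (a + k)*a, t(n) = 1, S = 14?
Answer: 14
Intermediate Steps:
Y(k, a) = a*(a + k)
f(K, h) = (-1 + h)*(K + h + K*(-1 + K)) (f(K, h) = (K + (h + K*(K - 1)))*(h - 1) = (K + (h + K*(-1 + K)))*(-1 + h) = (K + h + K*(-1 + K))*(-1 + h) = (-1 + h)*(K + h + K*(-1 + K)))
t(H)*(f(1, -1) + S) = 1*(((-1)**2 - 1*(-1) - 1*1**2 - 1*1**2) + 14) = 1*((1 + 1 - 1*1 - 1*1) + 14) = 1*((1 + 1 - 1 - 1) + 14) = 1*(0 + 14) = 1*14 = 14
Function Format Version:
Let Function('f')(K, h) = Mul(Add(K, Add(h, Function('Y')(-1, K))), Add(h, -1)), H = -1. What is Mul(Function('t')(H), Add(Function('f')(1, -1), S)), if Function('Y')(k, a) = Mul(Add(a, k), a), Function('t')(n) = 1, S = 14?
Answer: 14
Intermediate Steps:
Function('Y')(k, a) = Mul(a, Add(a, k))
Function('f')(K, h) = Mul(Add(-1, h), Add(K, h, Mul(K, Add(-1, K)))) (Function('f')(K, h) = Mul(Add(K, Add(h, Mul(K, Add(K, -1)))), Add(h, -1)) = Mul(Add(K, Add(h, Mul(K, Add(-1, K)))), Add(-1, h)) = Mul(Add(K, h, Mul(K, Add(-1, K))), Add(-1, h)) = Mul(Add(-1, h), Add(K, h, Mul(K, Add(-1, K)))))
Mul(Function('t')(H), Add(Function('f')(1, -1), S)) = Mul(1, Add(Add(Pow(-1, 2), Mul(-1, -1), Mul(-1, Pow(1, 2)), Mul(-1, Pow(1, 2))), 14)) = Mul(1, Add(Add(1, 1, Mul(-1, 1), Mul(-1, 1)), 14)) = Mul(1, Add(Add(1, 1, -1, -1), 14)) = Mul(1, Add(0, 14)) = Mul(1, 14) = 14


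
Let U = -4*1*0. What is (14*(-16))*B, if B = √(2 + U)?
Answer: -224*√2 ≈ -316.78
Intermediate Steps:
U = 0 (U = -4*0 = 0)
B = √2 (B = √(2 + 0) = √2 ≈ 1.4142)
(14*(-16))*B = (14*(-16))*√2 = -224*√2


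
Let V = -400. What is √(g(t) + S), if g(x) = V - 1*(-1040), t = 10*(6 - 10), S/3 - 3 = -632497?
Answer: I*√1896842 ≈ 1377.3*I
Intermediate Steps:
S = -1897482 (S = 9 + 3*(-632497) = 9 - 1897491 = -1897482)
t = -40 (t = 10*(-4) = -40)
g(x) = 640 (g(x) = -400 - 1*(-1040) = -400 + 1040 = 640)
√(g(t) + S) = √(640 - 1897482) = √(-1896842) = I*√1896842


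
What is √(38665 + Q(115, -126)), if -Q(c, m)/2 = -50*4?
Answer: √39065 ≈ 197.65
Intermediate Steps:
Q(c, m) = 400 (Q(c, m) = -(-100)*4 = -2*(-200) = 400)
√(38665 + Q(115, -126)) = √(38665 + 400) = √39065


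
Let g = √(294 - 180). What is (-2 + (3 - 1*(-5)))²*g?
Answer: 36*√114 ≈ 384.38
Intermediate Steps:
g = √114 ≈ 10.677
(-2 + (3 - 1*(-5)))²*g = (-2 + (3 - 1*(-5)))²*√114 = (-2 + (3 + 5))²*√114 = (-2 + 8)²*√114 = 6²*√114 = 36*√114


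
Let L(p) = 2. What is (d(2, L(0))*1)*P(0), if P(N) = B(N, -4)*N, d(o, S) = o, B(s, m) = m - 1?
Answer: 0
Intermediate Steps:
B(s, m) = -1 + m
P(N) = -5*N (P(N) = (-1 - 4)*N = -5*N)
(d(2, L(0))*1)*P(0) = (2*1)*(-5*0) = 2*0 = 0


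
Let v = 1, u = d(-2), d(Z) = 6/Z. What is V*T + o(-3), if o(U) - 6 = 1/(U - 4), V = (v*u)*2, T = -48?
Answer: 2057/7 ≈ 293.86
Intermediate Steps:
u = -3 (u = 6/(-2) = 6*(-½) = -3)
V = -6 (V = (1*(-3))*2 = -3*2 = -6)
o(U) = 6 + 1/(-4 + U) (o(U) = 6 + 1/(U - 4) = 6 + 1/(-4 + U))
V*T + o(-3) = -6*(-48) + (-23 + 6*(-3))/(-4 - 3) = 288 + (-23 - 18)/(-7) = 288 - ⅐*(-41) = 288 + 41/7 = 2057/7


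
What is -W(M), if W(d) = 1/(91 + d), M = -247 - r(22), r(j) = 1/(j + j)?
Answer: 44/6865 ≈ 0.0064093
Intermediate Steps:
r(j) = 1/(2*j)
M = -10869/44 (M = -247 - 1/(2*22) = -247 - 1*1/44 = -247 - 1/44 = -10869/44 ≈ -247.02)
-W(M) = -1/(91 - 10869/44) = -1/(-6865/44) = -1*(-44/6865) = 44/6865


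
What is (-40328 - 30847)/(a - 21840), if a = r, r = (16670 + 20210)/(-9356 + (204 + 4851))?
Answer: 61224735/18794144 ≈ 3.2576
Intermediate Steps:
r = -36880/4301 (r = 36880/(-9356 + 5055) = 36880/(-4301) = 36880*(-1/4301) = -36880/4301 ≈ -8.5748)
a = -36880/4301 ≈ -8.5748
(-40328 - 30847)/(a - 21840) = (-40328 - 30847)/(-36880/4301 - 21840) = -71175/(-93970720/4301) = -71175*(-4301/93970720) = 61224735/18794144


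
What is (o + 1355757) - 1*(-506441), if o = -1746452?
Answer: 115746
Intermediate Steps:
(o + 1355757) - 1*(-506441) = (-1746452 + 1355757) - 1*(-506441) = -390695 + 506441 = 115746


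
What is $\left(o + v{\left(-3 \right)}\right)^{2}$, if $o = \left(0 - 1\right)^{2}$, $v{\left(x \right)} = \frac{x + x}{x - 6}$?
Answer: $\frac{25}{9} \approx 2.7778$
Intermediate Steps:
$v{\left(x \right)} = \frac{2 x}{-6 + x}$
$o = 1$ ($o = \left(-1\right)^{2} = 1$)
$\left(o + v{\left(-3 \right)}\right)^{2} = \left(1 + 2 \left(-3\right) \frac{1}{-6 - 3}\right)^{2} = \left(1 + 2 \left(-3\right) \frac{1}{-9}\right)^{2} = \left(1 + 2 \left(-3\right) \left(- \frac{1}{9}\right)\right)^{2} = \left(1 + \frac{2}{3}\right)^{2} = \left(\frac{5}{3}\right)^{2} = \frac{25}{9}$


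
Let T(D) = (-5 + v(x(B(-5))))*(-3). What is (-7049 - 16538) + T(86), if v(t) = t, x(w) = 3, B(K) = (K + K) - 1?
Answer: -23581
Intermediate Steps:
B(K) = -1 + 2*K (B(K) = 2*K - 1 = -1 + 2*K)
T(D) = 6 (T(D) = (-5 + 3)*(-3) = -2*(-3) = 6)
(-7049 - 16538) + T(86) = (-7049 - 16538) + 6 = -23587 + 6 = -23581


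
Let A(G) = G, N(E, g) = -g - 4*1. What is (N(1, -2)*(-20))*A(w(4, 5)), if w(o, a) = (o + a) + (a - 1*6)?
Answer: 320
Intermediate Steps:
N(E, g) = -4 - g (N(E, g) = -g - 4 = -4 - g)
w(o, a) = -6 + o + 2*a (w(o, a) = (a + o) + (a - 6) = (a + o) + (-6 + a) = -6 + o + 2*a)
(N(1, -2)*(-20))*A(w(4, 5)) = ((-4 - 1*(-2))*(-20))*(-6 + 4 + 2*5) = ((-4 + 2)*(-20))*(-6 + 4 + 10) = -2*(-20)*8 = 40*8 = 320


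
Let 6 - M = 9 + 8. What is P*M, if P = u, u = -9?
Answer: 99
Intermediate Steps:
P = -9
M = -11 (M = 6 - (9 + 8) = 6 - 1*17 = 6 - 17 = -11)
P*M = -9*(-11) = 99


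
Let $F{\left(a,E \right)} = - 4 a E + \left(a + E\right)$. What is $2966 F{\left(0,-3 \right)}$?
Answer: $-8898$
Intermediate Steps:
$F{\left(a,E \right)} = E + a - 4 E a$ ($F{\left(a,E \right)} = - 4 E a + \left(E + a\right) = E + a - 4 E a$)
$2966 F{\left(0,-3 \right)} = 2966 \left(-3 + 0 - \left(-12\right) 0\right) = 2966 \left(-3 + 0 + 0\right) = 2966 \left(-3\right) = -8898$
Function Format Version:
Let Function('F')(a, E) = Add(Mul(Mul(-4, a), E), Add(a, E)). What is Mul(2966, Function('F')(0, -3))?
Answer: -8898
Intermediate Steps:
Function('F')(a, E) = Add(E, a, Mul(-4, E, a)) (Function('F')(a, E) = Add(Mul(-4, E, a), Add(E, a)) = Add(E, a, Mul(-4, E, a)))
Mul(2966, Function('F')(0, -3)) = Mul(2966, Add(-3, 0, Mul(-4, -3, 0))) = Mul(2966, Add(-3, 0, 0)) = Mul(2966, -3) = -8898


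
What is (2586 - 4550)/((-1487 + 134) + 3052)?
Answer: -1964/1699 ≈ -1.1560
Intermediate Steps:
(2586 - 4550)/((-1487 + 134) + 3052) = -1964/(-1353 + 3052) = -1964/1699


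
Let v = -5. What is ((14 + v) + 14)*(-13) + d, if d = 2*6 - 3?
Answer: -290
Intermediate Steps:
d = 9 (d = 12 - 3 = 9)
((14 + v) + 14)*(-13) + d = ((14 - 5) + 14)*(-13) + 9 = (9 + 14)*(-13) + 9 = 23*(-13) + 9 = -299 + 9 = -290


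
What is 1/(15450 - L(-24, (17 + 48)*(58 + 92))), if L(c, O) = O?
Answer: 1/5700 ≈ 0.00017544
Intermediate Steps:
1/(15450 - L(-24, (17 + 48)*(58 + 92))) = 1/(15450 - (17 + 48)*(58 + 92)) = 1/(15450 - 65*150) = 1/(15450 - 1*9750) = 1/(15450 - 9750) = 1/5700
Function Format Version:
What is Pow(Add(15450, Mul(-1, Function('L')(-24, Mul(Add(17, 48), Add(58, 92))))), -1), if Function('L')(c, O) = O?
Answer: Rational(1, 5700) ≈ 0.00017544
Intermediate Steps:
Pow(Add(15450, Mul(-1, Function('L')(-24, Mul(Add(17, 48), Add(58, 92))))), -1) = Pow(Add(15450, Mul(-1, Mul(Add(17, 48), Add(58, 92)))), -1) = Pow(Add(15450, Mul(-1, Mul(65, 150))), -1) = Pow(Add(15450, Mul(-1, 9750)), -1) = Pow(Add(15450, -9750), -1) = Pow(5700, -1) = Rational(1, 5700)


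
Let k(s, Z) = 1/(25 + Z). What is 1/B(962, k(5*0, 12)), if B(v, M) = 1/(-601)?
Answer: -601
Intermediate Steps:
B(v, M) = -1/601
1/B(962, k(5*0, 12)) = 1/(-1/601) = -601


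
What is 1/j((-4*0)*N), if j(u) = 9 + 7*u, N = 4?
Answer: ⅑ ≈ 0.11111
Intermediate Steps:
1/j((-4*0)*N) = 1/(9 + 7*(-4*0*4)) = 1/(9 + 7*(0*4)) = 1/(9 + 7*0) = 1/(9 + 0) = 1/9 = ⅑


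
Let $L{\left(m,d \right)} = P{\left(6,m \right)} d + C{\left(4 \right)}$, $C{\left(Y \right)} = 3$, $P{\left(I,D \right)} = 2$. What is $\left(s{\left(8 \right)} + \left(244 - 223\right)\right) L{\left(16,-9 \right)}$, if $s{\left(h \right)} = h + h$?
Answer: $-555$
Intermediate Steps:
$s{\left(h \right)} = 2 h$
$L{\left(m,d \right)} = 3 + 2 d$ ($L{\left(m,d \right)} = 2 d + 3 = 3 + 2 d$)
$\left(s{\left(8 \right)} + \left(244 - 223\right)\right) L{\left(16,-9 \right)} = \left(2 \cdot 8 + \left(244 - 223\right)\right) \left(3 + 2 \left(-9\right)\right) = \left(16 + 21\right) \left(3 - 18\right) = 37 \left(-15\right) = -555$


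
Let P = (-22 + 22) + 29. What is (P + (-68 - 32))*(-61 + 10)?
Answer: 3621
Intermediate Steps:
P = 29 (P = 0 + 29 = 29)
(P + (-68 - 32))*(-61 + 10) = (29 + (-68 - 32))*(-61 + 10) = (29 - 100)*(-51) = -71*(-51) = 3621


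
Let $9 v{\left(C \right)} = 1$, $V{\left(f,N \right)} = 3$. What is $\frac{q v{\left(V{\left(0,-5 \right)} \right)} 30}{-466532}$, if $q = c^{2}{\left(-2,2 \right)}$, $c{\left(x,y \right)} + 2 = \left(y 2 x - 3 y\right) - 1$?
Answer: $- \frac{1445}{699798} \approx -0.0020649$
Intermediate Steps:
$v{\left(C \right)} = \frac{1}{9}$ ($v{\left(C \right)} = \frac{1}{9} \cdot 1 = \frac{1}{9}$)
$c{\left(x,y \right)} = -3 - 3 y + 2 x y$ ($c{\left(x,y \right)} = -2 - \left(1 + 3 y - y 2 x\right) = -2 - \left(1 + 3 y - 2 y x\right) = -2 - \left(1 + 3 y - 2 x y\right) = -3 - 3 y + 2 x y$)
$q = 289$ ($q = \left(-3 - 6 + 2 \left(-2\right) 2\right)^{2} = \left(-3 - 6 - 8\right)^{2} = \left(-17\right)^{2} = 289$)
$\frac{q v{\left(V{\left(0,-5 \right)} \right)} 30}{-466532} = \frac{289 \cdot \frac{1}{9} \cdot 30}{-466532} = \frac{289}{9} \cdot 30 \left(- \frac{1}{466532}\right) = \frac{2890}{3} \left(- \frac{1}{466532}\right) = - \frac{1445}{699798}$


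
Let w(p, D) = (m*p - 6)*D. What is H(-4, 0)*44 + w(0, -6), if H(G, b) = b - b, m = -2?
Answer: 36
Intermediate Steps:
w(p, D) = D*(-6 - 2*p) (w(p, D) = (-2*p - 6)*D = (-6 - 2*p)*D = D*(-6 - 2*p))
H(G, b) = 0
H(-4, 0)*44 + w(0, -6) = 0*44 - 2*(-6)*(3 + 0) = 0 - 2*(-6)*3 = 0 + 36 = 36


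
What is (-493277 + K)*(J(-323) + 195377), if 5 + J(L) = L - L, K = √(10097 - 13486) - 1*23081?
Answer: -100881895176 + 195372*I*√3389 ≈ -1.0088e+11 + 1.1374e+7*I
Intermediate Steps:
K = -23081 + I*√3389 (K = √(-3389) - 23081 = I*√3389 - 23081 = -23081 + I*√3389 ≈ -23081.0 + 58.215*I)
J(L) = -5 (J(L) = -5 + (L - L) = -5 + 0 = -5)
(-493277 + K)*(J(-323) + 195377) = (-493277 + (-23081 + I*√3389))*(-5 + 195377) = (-516358 + I*√3389)*195372 = -100881895176 + 195372*I*√3389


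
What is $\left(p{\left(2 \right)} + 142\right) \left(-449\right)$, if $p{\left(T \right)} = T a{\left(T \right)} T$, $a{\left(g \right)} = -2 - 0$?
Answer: $-60166$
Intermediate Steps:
$a{\left(g \right)} = -2$ ($a{\left(g \right)} = -2 + 0 = -2$)
$p{\left(T \right)} = - 2 T^{2}$ ($p{\left(T \right)} = T \left(-2\right) T = - 2 T T = - 2 T^{2}$)
$\left(p{\left(2 \right)} + 142\right) \left(-449\right) = \left(- 2 \cdot 2^{2} + 142\right) \left(-449\right) = \left(\left(-2\right) 4 + 142\right) \left(-449\right) = \left(-8 + 142\right) \left(-449\right) = 134 \left(-449\right) = -60166$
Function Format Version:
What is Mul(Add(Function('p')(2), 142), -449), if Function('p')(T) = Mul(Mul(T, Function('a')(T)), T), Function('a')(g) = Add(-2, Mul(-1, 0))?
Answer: -60166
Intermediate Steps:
Function('a')(g) = -2 (Function('a')(g) = Add(-2, 0) = -2)
Function('p')(T) = Mul(-2, Pow(T, 2)) (Function('p')(T) = Mul(Mul(T, -2), T) = Mul(Mul(-2, T), T) = Mul(-2, Pow(T, 2)))
Mul(Add(Function('p')(2), 142), -449) = Mul(Add(Mul(-2, Pow(2, 2)), 142), -449) = Mul(Add(Mul(-2, 4), 142), -449) = Mul(Add(-8, 142), -449) = Mul(134, -449) = -60166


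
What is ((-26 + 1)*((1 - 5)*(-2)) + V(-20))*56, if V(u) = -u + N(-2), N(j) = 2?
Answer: -9968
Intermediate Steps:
V(u) = 2 - u (V(u) = -u + 2 = 2 - u)
((-26 + 1)*((1 - 5)*(-2)) + V(-20))*56 = ((-26 + 1)*((1 - 5)*(-2)) + (2 - 1*(-20)))*56 = (-(-100)*(-2) + (2 + 20))*56 = (-25*8 + 22)*56 = (-200 + 22)*56 = -178*56 = -9968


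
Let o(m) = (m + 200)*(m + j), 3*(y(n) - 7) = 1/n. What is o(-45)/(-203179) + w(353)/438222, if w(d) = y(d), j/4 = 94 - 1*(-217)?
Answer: -43122450954352/47145360347271 ≈ -0.91467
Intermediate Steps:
y(n) = 7 + 1/(3*n)
j = 1244 (j = 4*(94 - 1*(-217)) = 4*(94 + 217) = 4*311 = 1244)
w(d) = 7 + 1/(3*d)
o(m) = (200 + m)*(1244 + m) (o(m) = (m + 200)*(m + 1244) = (200 + m)*(1244 + m))
o(-45)/(-203179) + w(353)/438222 = (248800 + (-45)² + 1444*(-45))/(-203179) + (7 + (⅓)/353)/438222 = (248800 + 2025 - 64980)*(-1/203179) + (7 + (⅓)*(1/353))*(1/438222) = 185845*(-1/203179) + (7 + 1/1059)*(1/438222) = -185845/203179 + (7414/1059)*(1/438222) = -185845/203179 + 3707/232038549 = -43122450954352/47145360347271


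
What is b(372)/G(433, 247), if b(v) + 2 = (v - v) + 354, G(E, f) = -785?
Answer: -352/785 ≈ -0.44841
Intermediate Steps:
b(v) = 352 (b(v) = -2 + ((v - v) + 354) = -2 + (0 + 354) = -2 + 354 = 352)
b(372)/G(433, 247) = 352/(-785) = 352*(-1/785) = -352/785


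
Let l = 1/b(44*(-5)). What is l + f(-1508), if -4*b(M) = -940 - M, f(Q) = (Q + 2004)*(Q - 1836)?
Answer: -298552319/180 ≈ -1.6586e+6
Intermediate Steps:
f(Q) = (-1836 + Q)*(2004 + Q) (f(Q) = (2004 + Q)*(-1836 + Q) = (-1836 + Q)*(2004 + Q))
b(M) = 235 + M/4 (b(M) = -(-940 - M)/4 = 235 + M/4)
l = 1/180 (l = 1/(235 + (44*(-5))/4) = 1/(235 + (¼)*(-220)) = 1/(235 - 55) = 1/180 ≈ 0.0055556)
l + f(-1508) = 1/180 + (-3679344 + (-1508)² + 168*(-1508)) = 1/180 + (-3679344 + 2274064 - 253344) = 1/180 - 1658624 = -298552319/180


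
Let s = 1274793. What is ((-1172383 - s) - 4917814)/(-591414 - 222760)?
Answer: 3682495/407087 ≈ 9.0460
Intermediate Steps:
((-1172383 - s) - 4917814)/(-591414 - 222760) = ((-1172383 - 1*1274793) - 4917814)/(-591414 - 222760) = ((-1172383 - 1274793) - 4917814)/(-814174) = (-2447176 - 4917814)*(-1/814174) = -7364990*(-1/814174) = 3682495/407087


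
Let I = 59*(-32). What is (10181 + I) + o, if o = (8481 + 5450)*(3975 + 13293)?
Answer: 240568801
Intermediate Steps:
I = -1888
o = 240560508 (o = 13931*17268 = 240560508)
(10181 + I) + o = (10181 - 1888) + 240560508 = 8293 + 240560508 = 240568801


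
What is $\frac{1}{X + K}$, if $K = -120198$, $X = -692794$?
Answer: $- \frac{1}{812992} \approx -1.23 \cdot 10^{-6}$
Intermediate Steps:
$\frac{1}{X + K} = \frac{1}{-692794 - 120198} = \frac{1}{-812992} = - \frac{1}{812992}$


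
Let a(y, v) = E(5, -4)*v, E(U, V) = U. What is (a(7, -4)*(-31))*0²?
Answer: 0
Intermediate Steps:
a(y, v) = 5*v
(a(7, -4)*(-31))*0² = ((5*(-4))*(-31))*0² = -20*(-31)*0 = 620*0 = 0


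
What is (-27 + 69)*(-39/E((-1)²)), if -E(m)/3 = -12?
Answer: -91/2 ≈ -45.500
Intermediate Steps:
E(m) = 36 (E(m) = -3*(-12) = 36)
(-27 + 69)*(-39/E((-1)²)) = (-27 + 69)*(-39/36) = 42*(-39*1/36) = 42*(-13/12) = -91/2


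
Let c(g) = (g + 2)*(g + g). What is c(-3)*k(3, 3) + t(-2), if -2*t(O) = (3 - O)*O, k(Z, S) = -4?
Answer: -19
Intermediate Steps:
c(g) = 2*g*(2 + g) (c(g) = (2 + g)*(2*g) = 2*g*(2 + g))
t(O) = -O*(3 - O)/2 (t(O) = -(3 - O)*O/2 = -O*(3 - O)/2)
c(-3)*k(3, 3) + t(-2) = (2*(-3)*(2 - 3))*(-4) + (1/2)*(-2)*(-3 - 2) = (2*(-3)*(-1))*(-4) + (1/2)*(-2)*(-5) = 6*(-4) + 5 = -24 + 5 = -19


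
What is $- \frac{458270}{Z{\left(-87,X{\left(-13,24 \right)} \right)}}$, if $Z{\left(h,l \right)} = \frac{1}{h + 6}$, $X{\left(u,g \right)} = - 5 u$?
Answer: $37119870$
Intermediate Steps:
$Z{\left(h,l \right)} = \frac{1}{6 + h}$
$- \frac{458270}{Z{\left(-87,X{\left(-13,24 \right)} \right)}} = - \frac{458270}{\frac{1}{6 - 87}} = - \frac{458270}{\frac{1}{-81}} = - \frac{458270}{- \frac{1}{81}} = \left(-458270\right) \left(-81\right) = 37119870$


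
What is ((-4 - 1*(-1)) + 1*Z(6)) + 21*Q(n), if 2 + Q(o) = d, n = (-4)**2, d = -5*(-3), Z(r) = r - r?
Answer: 270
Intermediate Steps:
Z(r) = 0
d = 15
n = 16
Q(o) = 13 (Q(o) = -2 + 15 = 13)
((-4 - 1*(-1)) + 1*Z(6)) + 21*Q(n) = ((-4 - 1*(-1)) + 1*0) + 21*13 = ((-4 + 1) + 0) + 273 = (-3 + 0) + 273 = -3 + 273 = 270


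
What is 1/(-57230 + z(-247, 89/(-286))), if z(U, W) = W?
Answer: -286/16367869 ≈ -1.7473e-5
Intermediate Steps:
1/(-57230 + z(-247, 89/(-286))) = 1/(-57230 + 89/(-286)) = 1/(-57230 + 89*(-1/286)) = 1/(-57230 - 89/286) = 1/(-16367869/286) = -286/16367869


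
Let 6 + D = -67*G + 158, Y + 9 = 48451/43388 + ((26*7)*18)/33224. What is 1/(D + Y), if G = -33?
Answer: 180190364/424387101245 ≈ 0.00042459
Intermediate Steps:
Y = -1402728887/180190364 (Y = -9 + (48451/43388 + ((26*7)*18)/33224) = -9 + (48451*(1/43388) + (182*18)*(1/33224)) = -9 + (48451/43388 + 3276*(1/33224)) = -9 + (48451/43388 + 819/8306) = -9 + 218984389/180190364 = -1402728887/180190364 ≈ -7.7847)
D = 2363 (D = -6 + (-67*(-33) + 158) = -6 + (2211 + 158) = -6 + 2369 = 2363)
1/(D + Y) = 1/(2363 - 1402728887/180190364) = 1/(424387101245/180190364) = 180190364/424387101245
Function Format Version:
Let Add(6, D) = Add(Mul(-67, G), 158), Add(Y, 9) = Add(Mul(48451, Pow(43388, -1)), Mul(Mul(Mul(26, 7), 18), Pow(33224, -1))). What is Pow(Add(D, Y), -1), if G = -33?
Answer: Rational(180190364, 424387101245) ≈ 0.00042459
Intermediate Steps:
Y = Rational(-1402728887, 180190364) (Y = Add(-9, Add(Mul(48451, Pow(43388, -1)), Mul(Mul(Mul(26, 7), 18), Pow(33224, -1)))) = Add(-9, Add(Mul(48451, Rational(1, 43388)), Mul(Mul(182, 18), Rational(1, 33224)))) = Add(-9, Add(Rational(48451, 43388), Mul(3276, Rational(1, 33224)))) = Add(-9, Add(Rational(48451, 43388), Rational(819, 8306))) = Add(-9, Rational(218984389, 180190364)) = Rational(-1402728887, 180190364) ≈ -7.7847)
D = 2363 (D = Add(-6, Add(Mul(-67, -33), 158)) = Add(-6, Add(2211, 158)) = Add(-6, 2369) = 2363)
Pow(Add(D, Y), -1) = Pow(Add(2363, Rational(-1402728887, 180190364)), -1) = Pow(Rational(424387101245, 180190364), -1) = Rational(180190364, 424387101245)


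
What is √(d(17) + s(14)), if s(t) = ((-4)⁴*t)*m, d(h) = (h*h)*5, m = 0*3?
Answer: 17*√5 ≈ 38.013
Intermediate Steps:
m = 0
d(h) = 5*h² (d(h) = h²*5 = 5*h²)
s(t) = 0 (s(t) = ((-4)⁴*t)*0 = (256*t)*0 = 0)
√(d(17) + s(14)) = √(5*17² + 0) = √(5*289 + 0) = √(1445 + 0) = √1445 = 17*√5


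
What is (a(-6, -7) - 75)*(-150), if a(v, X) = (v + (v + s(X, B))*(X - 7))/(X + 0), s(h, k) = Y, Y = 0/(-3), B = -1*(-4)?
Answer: 90450/7 ≈ 12921.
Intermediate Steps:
B = 4
Y = 0 (Y = 0*(-⅓) = 0)
s(h, k) = 0
a(v, X) = (v + v*(-7 + X))/X (a(v, X) = (v + (v + 0)*(X - 7))/(X + 0) = (v + v*(-7 + X))/X)
(a(-6, -7) - 75)*(-150) = (-6*(-6 - 7)/(-7) - 75)*(-150) = (-6*(-⅐)*(-13) - 75)*(-150) = (-78/7 - 75)*(-150) = -603/7*(-150) = 90450/7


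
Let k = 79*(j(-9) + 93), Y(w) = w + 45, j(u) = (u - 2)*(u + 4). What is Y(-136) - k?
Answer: -11783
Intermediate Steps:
j(u) = (-2 + u)*(4 + u)
Y(w) = 45 + w
k = 11692 (k = 79*((-8 + (-9)**2 + 2*(-9)) + 93) = 79*((-8 + 81 - 18) + 93) = 79*(55 + 93) = 79*148 = 11692)
Y(-136) - k = (45 - 136) - 1*11692 = -91 - 11692 = -11783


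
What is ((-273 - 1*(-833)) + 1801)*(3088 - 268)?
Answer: 6658020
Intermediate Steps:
((-273 - 1*(-833)) + 1801)*(3088 - 268) = ((-273 + 833) + 1801)*2820 = (560 + 1801)*2820 = 2361*2820 = 6658020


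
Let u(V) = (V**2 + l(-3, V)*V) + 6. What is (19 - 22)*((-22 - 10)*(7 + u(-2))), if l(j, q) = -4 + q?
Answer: 2784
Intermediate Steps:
u(V) = 6 + V**2 + V*(-4 + V) (u(V) = (V**2 + (-4 + V)*V) + 6 = (V**2 + V*(-4 + V)) + 6 = 6 + V**2 + V*(-4 + V))
(19 - 22)*((-22 - 10)*(7 + u(-2))) = (19 - 22)*((-22 - 10)*(7 + (6 + (-2)**2 - 2*(-4 - 2)))) = -(-96)*(7 + (6 + 4 - 2*(-6))) = -(-96)*(7 + (6 + 4 + 12)) = -(-96)*(7 + 22) = -(-96)*29 = -3*(-928) = 2784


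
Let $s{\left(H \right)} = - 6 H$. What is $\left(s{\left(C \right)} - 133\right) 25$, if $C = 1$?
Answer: $-3475$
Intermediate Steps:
$\left(s{\left(C \right)} - 133\right) 25 = \left(\left(-6\right) 1 - 133\right) 25 = \left(-6 - 133\right) 25 = \left(-139\right) 25 = -3475$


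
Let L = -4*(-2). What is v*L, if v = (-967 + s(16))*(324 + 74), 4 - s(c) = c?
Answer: -3117136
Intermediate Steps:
L = 8
s(c) = 4 - c
v = -389642 (v = (-967 + (4 - 1*16))*(324 + 74) = (-967 + (4 - 16))*398 = (-967 - 12)*398 = -979*398 = -389642)
v*L = -389642*8 = -3117136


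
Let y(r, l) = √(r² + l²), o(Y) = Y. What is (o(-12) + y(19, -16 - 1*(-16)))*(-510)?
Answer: -3570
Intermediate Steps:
y(r, l) = √(l² + r²)
(o(-12) + y(19, -16 - 1*(-16)))*(-510) = (-12 + √((-16 - 1*(-16))² + 19²))*(-510) = (-12 + √((-16 + 16)² + 361))*(-510) = (-12 + √(0² + 361))*(-510) = (-12 + √(0 + 361))*(-510) = (-12 + √361)*(-510) = (-12 + 19)*(-510) = 7*(-510) = -3570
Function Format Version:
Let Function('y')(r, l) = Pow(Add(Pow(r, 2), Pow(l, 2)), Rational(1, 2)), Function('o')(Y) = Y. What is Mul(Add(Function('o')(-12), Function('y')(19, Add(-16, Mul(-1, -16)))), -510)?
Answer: -3570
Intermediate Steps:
Function('y')(r, l) = Pow(Add(Pow(l, 2), Pow(r, 2)), Rational(1, 2))
Mul(Add(Function('o')(-12), Function('y')(19, Add(-16, Mul(-1, -16)))), -510) = Mul(Add(-12, Pow(Add(Pow(Add(-16, Mul(-1, -16)), 2), Pow(19, 2)), Rational(1, 2))), -510) = Mul(Add(-12, Pow(Add(Pow(Add(-16, 16), 2), 361), Rational(1, 2))), -510) = Mul(Add(-12, Pow(Add(Pow(0, 2), 361), Rational(1, 2))), -510) = Mul(Add(-12, Pow(Add(0, 361), Rational(1, 2))), -510) = Mul(Add(-12, Pow(361, Rational(1, 2))), -510) = Mul(Add(-12, 19), -510) = Mul(7, -510) = -3570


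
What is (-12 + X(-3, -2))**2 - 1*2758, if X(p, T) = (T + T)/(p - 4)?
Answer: -128742/49 ≈ -2627.4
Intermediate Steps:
X(p, T) = 2*T/(-4 + p) (X(p, T) = (2*T)/(-4 + p) = 2*T/(-4 + p))
(-12 + X(-3, -2))**2 - 1*2758 = (-12 + 2*(-2)/(-4 - 3))**2 - 1*2758 = (-12 + 2*(-2)/(-7))**2 - 2758 = (-12 + 2*(-2)*(-1/7))**2 - 2758 = (-12 + 4/7)**2 - 2758 = (-80/7)**2 - 2758 = 6400/49 - 2758 = -128742/49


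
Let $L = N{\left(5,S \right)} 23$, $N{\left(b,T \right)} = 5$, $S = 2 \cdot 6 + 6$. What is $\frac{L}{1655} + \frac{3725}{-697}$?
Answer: $- \frac{1216944}{230707} \approx -5.2748$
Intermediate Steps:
$S = 18$ ($S = 12 + 6 = 18$)
$L = 115$ ($L = 5 \cdot 23 = 115$)
$\frac{L}{1655} + \frac{3725}{-697} = \frac{115}{1655} + \frac{3725}{-697} = 115 \cdot \frac{1}{1655} + 3725 \left(- \frac{1}{697}\right) = \frac{23}{331} - \frac{3725}{697} = - \frac{1216944}{230707}$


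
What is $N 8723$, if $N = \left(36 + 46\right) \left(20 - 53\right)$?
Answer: $-23604438$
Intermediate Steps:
$N = -2706$ ($N = 82 \left(-33\right) = -2706$)
$N 8723 = \left(-2706\right) 8723 = -23604438$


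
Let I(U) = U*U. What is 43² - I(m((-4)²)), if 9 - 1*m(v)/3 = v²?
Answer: -547232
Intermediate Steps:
m(v) = 27 - 3*v²
I(U) = U²
43² - I(m((-4)²)) = 43² - (27 - 3*((-4)²)²)² = 1849 - (27 - 3*16²)² = 1849 - (27 - 3*256)² = 1849 - (27 - 768)² = 1849 - 1*(-741)² = 1849 - 1*549081 = 1849 - 549081 = -547232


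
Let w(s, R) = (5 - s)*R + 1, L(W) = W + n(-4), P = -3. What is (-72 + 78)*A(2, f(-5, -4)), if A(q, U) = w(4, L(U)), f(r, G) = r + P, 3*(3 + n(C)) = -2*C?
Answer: -44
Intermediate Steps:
n(C) = -3 - 2*C/3 (n(C) = -3 + (-2*C)/3 = -3 - 2*C/3)
L(W) = -⅓ + W (L(W) = W + (-3 - ⅔*(-4)) = W + (-3 + 8/3) = W - ⅓ = -⅓ + W)
w(s, R) = 1 + R*(5 - s) (w(s, R) = R*(5 - s) + 1 = 1 + R*(5 - s))
f(r, G) = -3 + r (f(r, G) = r - 3 = -3 + r)
A(q, U) = ⅔ + U (A(q, U) = 1 + 5*(-⅓ + U) - 1*(-⅓ + U)*4 = 1 + (-5/3 + 5*U) + (4/3 - 4*U) = ⅔ + U)
(-72 + 78)*A(2, f(-5, -4)) = (-72 + 78)*(⅔ + (-3 - 5)) = 6*(⅔ - 8) = 6*(-22/3) = -44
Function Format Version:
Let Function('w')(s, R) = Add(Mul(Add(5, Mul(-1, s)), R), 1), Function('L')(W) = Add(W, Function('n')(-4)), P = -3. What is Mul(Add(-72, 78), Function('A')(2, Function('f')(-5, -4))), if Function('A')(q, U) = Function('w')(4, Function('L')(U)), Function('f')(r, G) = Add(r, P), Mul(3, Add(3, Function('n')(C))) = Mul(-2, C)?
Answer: -44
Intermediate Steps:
Function('n')(C) = Add(-3, Mul(Rational(-2, 3), C)) (Function('n')(C) = Add(-3, Mul(Rational(1, 3), Mul(-2, C))) = Add(-3, Mul(Rational(-2, 3), C)))
Function('L')(W) = Add(Rational(-1, 3), W) (Function('L')(W) = Add(W, Add(-3, Mul(Rational(-2, 3), -4))) = Add(W, Add(-3, Rational(8, 3))) = Add(W, Rational(-1, 3)) = Add(Rational(-1, 3), W))
Function('w')(s, R) = Add(1, Mul(R, Add(5, Mul(-1, s)))) (Function('w')(s, R) = Add(Mul(R, Add(5, Mul(-1, s))), 1) = Add(1, Mul(R, Add(5, Mul(-1, s)))))
Function('f')(r, G) = Add(-3, r) (Function('f')(r, G) = Add(r, -3) = Add(-3, r))
Function('A')(q, U) = Add(Rational(2, 3), U) (Function('A')(q, U) = Add(1, Mul(5, Add(Rational(-1, 3), U)), Mul(-1, Add(Rational(-1, 3), U), 4)) = Add(1, Add(Rational(-5, 3), Mul(5, U)), Add(Rational(4, 3), Mul(-4, U))) = Add(Rational(2, 3), U))
Mul(Add(-72, 78), Function('A')(2, Function('f')(-5, -4))) = Mul(Add(-72, 78), Add(Rational(2, 3), Add(-3, -5))) = Mul(6, Add(Rational(2, 3), -8)) = Mul(6, Rational(-22, 3)) = -44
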